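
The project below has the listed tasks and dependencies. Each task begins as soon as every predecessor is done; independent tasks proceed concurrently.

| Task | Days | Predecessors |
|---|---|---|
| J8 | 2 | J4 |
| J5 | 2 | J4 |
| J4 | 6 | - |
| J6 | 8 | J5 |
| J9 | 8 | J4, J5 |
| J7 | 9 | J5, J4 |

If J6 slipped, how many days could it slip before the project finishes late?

The longest chain is J4→J5→J7 = 6+2+9 = 17; overall finish 17 days.
J6 finishes as early as 16 and must finish by 17.
Float = 17 − 16 = 1.

1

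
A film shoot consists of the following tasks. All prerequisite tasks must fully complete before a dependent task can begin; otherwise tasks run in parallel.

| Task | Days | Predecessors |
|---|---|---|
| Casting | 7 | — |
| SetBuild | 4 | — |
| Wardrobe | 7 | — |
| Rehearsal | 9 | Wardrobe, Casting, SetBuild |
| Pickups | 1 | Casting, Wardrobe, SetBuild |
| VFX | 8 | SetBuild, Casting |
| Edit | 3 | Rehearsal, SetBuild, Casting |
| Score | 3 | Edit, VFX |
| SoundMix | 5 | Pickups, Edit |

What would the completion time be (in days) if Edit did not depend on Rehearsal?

Original critical path: Casting→Rehearsal→Edit→SoundMix = 7+9+3+5 = 24 ⇒ 24 days.
Without Rehearsal→Edit, Edit's earliest start moves from 16 to 7.
The longest chain is now Casting→VFX→Score = 7+8+3 = 18, so the film shoot takes 18 days.

18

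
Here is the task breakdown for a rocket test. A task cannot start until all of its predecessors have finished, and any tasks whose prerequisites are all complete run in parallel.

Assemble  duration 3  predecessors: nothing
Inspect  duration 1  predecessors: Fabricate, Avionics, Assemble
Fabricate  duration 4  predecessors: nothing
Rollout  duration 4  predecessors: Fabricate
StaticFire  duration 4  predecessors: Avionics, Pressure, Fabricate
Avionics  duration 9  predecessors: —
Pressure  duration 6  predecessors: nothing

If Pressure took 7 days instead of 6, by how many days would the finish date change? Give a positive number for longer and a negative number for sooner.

0

Critical path before the change: Avionics→StaticFire = 9+4 = 13 giving 13 days.
Pressure has 3 days of float (longest path through it is 10).
The critical path is still Avionics→StaticFire; finish is now 13 days.
Change in finish: 13 − 13 = +0 days.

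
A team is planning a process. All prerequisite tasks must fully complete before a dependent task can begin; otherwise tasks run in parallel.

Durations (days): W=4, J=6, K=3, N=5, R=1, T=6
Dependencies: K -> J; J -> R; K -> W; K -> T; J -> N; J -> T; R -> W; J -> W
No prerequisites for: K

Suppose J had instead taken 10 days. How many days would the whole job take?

The binding path is K→J→T = 3+6+6 = 15; finish at 15 days.
Since J is critical, the +4 change carries straight to that chain (now 19 days).
No other chain overtakes it, so the finish is 19 days.

19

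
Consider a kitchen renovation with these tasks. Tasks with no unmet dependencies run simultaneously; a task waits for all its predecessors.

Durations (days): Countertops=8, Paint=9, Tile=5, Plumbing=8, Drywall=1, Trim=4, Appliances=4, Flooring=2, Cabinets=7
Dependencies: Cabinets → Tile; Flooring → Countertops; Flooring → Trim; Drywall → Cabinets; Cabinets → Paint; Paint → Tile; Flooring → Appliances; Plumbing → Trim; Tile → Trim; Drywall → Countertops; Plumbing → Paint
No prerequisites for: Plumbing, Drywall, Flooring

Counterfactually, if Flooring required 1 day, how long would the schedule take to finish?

Actual critical path: Plumbing→Paint→Tile→Trim = 8+9+5+4 = 26 ⇒ 26 days.
The longest path through Flooring is only 10 days, so Flooring has float 16.
The critical path is still Plumbing→Paint→Tile→Trim; finish is now 26 days.

26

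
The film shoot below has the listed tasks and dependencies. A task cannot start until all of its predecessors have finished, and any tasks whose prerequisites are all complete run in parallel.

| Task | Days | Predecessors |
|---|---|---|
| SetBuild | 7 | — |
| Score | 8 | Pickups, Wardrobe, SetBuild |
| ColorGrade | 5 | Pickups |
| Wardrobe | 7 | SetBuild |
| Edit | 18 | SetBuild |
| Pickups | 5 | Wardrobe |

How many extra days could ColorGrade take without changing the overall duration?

3

Critical path: SetBuild→Wardrobe→Pickups→Score = 7+7+5+8 = 27, so the finish is 27 days.
The longest chain containing ColorGrade totals 24 days.
Slack of ColorGrade = 22 − 19 = 3 days.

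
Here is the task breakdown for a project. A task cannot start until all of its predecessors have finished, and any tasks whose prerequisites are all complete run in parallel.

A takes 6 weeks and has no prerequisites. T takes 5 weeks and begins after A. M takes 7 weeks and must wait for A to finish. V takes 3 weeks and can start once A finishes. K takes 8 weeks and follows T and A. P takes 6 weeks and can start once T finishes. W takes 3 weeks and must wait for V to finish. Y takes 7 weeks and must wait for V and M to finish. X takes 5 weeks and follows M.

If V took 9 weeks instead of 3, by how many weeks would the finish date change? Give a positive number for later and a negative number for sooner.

The binding path is A→M→Y = 6+7+7 = 20; finish at 20 weeks.
V has 4 weeks of float (longest path through it is 16).
The binding chain switches to A→V→Y = 6+9+7 = 22; finish 22 weeks.
Change in finish: 22 − 20 = +2 weeks.

2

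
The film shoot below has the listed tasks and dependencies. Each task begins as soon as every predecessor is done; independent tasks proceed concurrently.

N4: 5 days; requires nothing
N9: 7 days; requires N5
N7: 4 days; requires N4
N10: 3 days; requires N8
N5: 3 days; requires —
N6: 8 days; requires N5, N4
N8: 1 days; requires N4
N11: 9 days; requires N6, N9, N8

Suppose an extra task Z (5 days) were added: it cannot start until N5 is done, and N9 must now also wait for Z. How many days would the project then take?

24

Originally the project takes 22 days.
With Z inserted, N9 now waits for max(N5, Z).
New critical path: N5→Z→N9→N11 = 3+5+7+9 = 24 ⇒ 24 days.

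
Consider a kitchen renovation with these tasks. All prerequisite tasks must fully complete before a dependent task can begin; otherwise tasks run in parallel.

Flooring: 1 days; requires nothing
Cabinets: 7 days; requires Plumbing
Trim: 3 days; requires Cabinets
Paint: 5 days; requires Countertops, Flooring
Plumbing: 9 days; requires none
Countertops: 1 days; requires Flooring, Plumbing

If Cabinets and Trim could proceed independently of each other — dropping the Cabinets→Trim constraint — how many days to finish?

16

Original critical path: Plumbing→Cabinets→Trim = 9+7+3 = 19 ⇒ 19 days.
Without Cabinets→Trim, Trim's earliest start moves from 16 to 0.
New critical path: Plumbing→Cabinets = 9+7 = 16 ⇒ 16 days.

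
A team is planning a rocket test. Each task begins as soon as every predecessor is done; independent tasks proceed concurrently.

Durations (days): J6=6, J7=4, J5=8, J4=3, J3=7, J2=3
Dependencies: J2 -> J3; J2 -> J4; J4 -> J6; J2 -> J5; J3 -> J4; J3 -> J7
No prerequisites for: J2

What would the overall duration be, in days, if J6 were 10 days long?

23

Actual critical path: J2→J3→J4→J6 = 3+7+3+6 = 19 ⇒ 19 days.
J6 lies on that path, so at 10 days the path becomes 23 days.
No other chain overtakes it, so the finish is 23 days.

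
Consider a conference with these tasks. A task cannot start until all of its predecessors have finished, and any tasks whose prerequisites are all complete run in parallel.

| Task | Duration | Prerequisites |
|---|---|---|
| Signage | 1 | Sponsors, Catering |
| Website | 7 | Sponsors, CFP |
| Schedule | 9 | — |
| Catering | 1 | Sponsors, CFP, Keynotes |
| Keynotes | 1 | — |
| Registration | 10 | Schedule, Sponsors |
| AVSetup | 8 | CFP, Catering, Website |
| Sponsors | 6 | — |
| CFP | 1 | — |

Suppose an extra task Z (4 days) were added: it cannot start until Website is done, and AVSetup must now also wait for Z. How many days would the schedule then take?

Originally the schedule takes 21 days.
With Z inserted, AVSetup now waits for max(CFP, Catering, Website, Z).
New critical path: Sponsors→Website→Z→AVSetup = 6+7+4+8 = 25 ⇒ 25 days.

25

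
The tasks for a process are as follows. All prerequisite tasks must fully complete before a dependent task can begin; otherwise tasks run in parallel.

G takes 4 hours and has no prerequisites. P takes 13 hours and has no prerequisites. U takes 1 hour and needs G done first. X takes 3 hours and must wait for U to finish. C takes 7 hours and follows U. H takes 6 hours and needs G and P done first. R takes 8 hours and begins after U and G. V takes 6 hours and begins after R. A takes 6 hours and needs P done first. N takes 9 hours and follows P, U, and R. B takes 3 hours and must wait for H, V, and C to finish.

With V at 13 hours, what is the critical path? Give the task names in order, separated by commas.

G, U, R, V, B

Actual critical path: G→U→R→V→B = 4+1+8+6+3 = 22 ⇒ 22 hours.
V lies on that path, so at 13 hours the path becomes 29 hours.
That remains the longest chain; total 29 hours.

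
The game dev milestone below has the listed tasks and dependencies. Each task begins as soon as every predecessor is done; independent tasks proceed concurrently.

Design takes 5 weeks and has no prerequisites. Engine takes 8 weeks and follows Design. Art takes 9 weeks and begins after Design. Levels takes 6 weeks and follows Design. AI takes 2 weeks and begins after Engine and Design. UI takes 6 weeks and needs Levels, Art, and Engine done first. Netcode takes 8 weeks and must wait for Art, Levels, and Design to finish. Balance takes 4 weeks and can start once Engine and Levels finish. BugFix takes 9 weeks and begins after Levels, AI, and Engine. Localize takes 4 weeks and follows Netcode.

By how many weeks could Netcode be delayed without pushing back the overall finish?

Design→Art→Netcode→Localize = 5+9+8+4 = 26 sets the makespan at 26 weeks.
The longest chain containing Netcode totals 26 weeks.
Float = 26 − 26 = 0.

0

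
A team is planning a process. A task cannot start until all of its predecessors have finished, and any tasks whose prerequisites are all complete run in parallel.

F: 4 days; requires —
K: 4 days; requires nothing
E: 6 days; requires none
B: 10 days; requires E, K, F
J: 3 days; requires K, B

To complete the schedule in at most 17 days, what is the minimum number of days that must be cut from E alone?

2

Current finish: 19 days; target: 17.
E is on every critical path, so each day cut from E cuts the finish by one (this holds down to a finish of 17).
Need 19 − 17 = 2 days off E → E becomes 4 days, finish becomes 17.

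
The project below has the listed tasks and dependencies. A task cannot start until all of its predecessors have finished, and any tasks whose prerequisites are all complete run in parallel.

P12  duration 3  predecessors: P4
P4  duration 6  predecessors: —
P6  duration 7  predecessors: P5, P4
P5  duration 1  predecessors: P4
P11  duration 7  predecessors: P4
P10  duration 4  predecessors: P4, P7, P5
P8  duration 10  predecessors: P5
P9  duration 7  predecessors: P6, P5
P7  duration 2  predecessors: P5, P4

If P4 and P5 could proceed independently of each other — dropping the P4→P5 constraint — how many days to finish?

With the dependency in place, P4→P5→P6→P9 = 6+1+7+7 = 21 sets the finish at 21 days.
Without P4→P5, P5's earliest start moves from 6 to 0.
New critical path: P4→P6→P9 = 6+7+7 = 20 ⇒ 20 days.

20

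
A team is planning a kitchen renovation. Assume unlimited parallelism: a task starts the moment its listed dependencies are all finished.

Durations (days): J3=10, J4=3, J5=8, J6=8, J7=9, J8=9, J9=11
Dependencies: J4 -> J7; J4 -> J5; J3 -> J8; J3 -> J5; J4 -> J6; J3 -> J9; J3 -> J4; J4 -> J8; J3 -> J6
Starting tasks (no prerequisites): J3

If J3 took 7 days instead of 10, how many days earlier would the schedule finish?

3

The binding path is J3→J4→J7 = 10+3+9 = 22; finish at 22 days.
J3 lies on that path, so at 7 days the path becomes 19 days.
The critical path is still J3→J4→J7; finish is now 19 days.
Change in finish: 19 − 22 = -3 days.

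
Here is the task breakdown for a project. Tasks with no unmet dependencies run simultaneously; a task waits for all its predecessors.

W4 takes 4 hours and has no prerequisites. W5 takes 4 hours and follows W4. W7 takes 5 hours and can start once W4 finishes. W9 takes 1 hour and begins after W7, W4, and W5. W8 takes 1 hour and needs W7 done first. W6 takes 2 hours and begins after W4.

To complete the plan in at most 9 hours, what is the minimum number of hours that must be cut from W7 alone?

1

Current finish: 10 hours; target: 9.
W7 is on every critical path, so each hour cut from W7 cuts the finish by one (this holds down to a finish of 9).
Need 10 − 9 = 1 hour off W7 → W7 becomes 4 hours, finish becomes 9.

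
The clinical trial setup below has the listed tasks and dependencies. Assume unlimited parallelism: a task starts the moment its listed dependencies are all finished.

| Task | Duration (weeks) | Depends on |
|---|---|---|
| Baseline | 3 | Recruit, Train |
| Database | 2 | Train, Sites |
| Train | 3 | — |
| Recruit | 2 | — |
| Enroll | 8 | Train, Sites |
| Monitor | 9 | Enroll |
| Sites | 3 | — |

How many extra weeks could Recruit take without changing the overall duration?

The longest chain is Sites→Enroll→Monitor = 3+8+9 = 20; overall finish 20 weeks.
Longest path through Recruit: 5 weeks (earliest finish 2, latest finish 17).
Float = 20 − 5 = 15.

15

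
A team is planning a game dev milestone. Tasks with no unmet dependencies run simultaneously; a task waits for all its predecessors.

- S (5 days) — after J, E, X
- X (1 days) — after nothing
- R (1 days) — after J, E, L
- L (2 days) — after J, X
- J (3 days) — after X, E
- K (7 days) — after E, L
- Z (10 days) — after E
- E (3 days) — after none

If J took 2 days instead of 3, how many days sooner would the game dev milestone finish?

1

Baseline: E→J→L→K = 3+3+2+7 = 15 → 15 days.
J is on the critical path; changing it to 2 makes that path 14 days.
No other chain overtakes it, so the finish is 14 days.
Change in finish: 14 − 15 = -1 days.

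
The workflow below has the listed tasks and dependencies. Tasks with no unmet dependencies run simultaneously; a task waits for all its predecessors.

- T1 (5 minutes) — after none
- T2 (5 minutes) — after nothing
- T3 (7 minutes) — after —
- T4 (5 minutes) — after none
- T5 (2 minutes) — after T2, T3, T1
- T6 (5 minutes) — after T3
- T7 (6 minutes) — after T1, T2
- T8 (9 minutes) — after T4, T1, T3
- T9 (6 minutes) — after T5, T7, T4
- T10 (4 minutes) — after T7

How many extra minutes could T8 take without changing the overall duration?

1

Critical path: T1→T7→T9 = 5+6+6 = 17, so the finish is 17 minutes.
The longest chain containing T8 totals 16 minutes.
Slack of T8 = 8 − 7 = 1 minute.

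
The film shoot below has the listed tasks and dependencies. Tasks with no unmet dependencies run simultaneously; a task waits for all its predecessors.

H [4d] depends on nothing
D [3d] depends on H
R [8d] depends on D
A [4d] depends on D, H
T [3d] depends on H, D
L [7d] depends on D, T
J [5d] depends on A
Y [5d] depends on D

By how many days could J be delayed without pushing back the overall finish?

1

Critical path: H→D→T→L = 4+3+3+7 = 17, so the finish is 17 days.
The longest chain containing J totals 16 days.
Slack of J = 12 − 11 = 1 day.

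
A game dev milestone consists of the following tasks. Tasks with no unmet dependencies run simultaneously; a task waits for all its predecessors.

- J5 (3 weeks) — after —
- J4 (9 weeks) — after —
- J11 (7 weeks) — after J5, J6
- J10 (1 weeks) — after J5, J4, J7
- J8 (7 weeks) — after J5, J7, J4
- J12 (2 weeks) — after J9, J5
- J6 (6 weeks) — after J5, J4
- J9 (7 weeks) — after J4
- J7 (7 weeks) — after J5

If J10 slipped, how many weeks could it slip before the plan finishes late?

11

J4→J6→J11 = 9+6+7 = 22 sets the makespan at 22 weeks.
The longest chain containing J10 totals 11 weeks.
So J10 can slip 22 − 11 = 11 weeks.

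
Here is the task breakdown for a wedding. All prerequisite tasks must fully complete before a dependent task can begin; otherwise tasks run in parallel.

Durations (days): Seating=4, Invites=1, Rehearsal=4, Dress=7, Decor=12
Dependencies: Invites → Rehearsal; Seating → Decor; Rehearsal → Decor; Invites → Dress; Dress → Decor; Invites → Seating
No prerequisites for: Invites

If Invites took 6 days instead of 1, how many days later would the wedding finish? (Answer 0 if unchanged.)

The binding path is Invites→Dress→Decor = 1+7+12 = 20; finish at 20 days.
Invites lies on that path, so at 6 days the path becomes 25 days.
The critical path is still Invites→Dress→Decor; finish is now 25 days.
Change in finish: 25 − 20 = +5 days.

5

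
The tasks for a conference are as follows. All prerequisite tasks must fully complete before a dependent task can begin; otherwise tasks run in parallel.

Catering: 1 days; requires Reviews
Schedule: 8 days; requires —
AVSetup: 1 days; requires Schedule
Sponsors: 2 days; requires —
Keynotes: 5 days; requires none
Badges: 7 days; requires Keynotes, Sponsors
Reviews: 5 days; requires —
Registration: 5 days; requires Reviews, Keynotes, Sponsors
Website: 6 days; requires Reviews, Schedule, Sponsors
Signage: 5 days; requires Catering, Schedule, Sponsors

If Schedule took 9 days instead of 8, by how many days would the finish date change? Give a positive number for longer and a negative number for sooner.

1

Actual critical path: Schedule→Website = 8+6 = 14 ⇒ 14 days.
Schedule lies on that path, so at 9 days the path becomes 15 days.
The critical path is still Schedule→Website; finish is now 15 days.
Change in finish: 15 − 14 = +1 days.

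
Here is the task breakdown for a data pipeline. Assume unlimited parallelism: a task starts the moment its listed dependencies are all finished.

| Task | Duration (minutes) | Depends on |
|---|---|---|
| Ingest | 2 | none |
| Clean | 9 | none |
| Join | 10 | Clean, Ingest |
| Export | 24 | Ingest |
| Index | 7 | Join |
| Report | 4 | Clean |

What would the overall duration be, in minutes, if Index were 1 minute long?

Baseline: Clean→Join→Index = 9+10+7 = 26 → 26 minutes.
Index is on the critical path; changing it to 1 makes that path 20 minutes.
Now Ingest→Export = 2+24 = 26 is longest, so the finish becomes 26 minutes.

26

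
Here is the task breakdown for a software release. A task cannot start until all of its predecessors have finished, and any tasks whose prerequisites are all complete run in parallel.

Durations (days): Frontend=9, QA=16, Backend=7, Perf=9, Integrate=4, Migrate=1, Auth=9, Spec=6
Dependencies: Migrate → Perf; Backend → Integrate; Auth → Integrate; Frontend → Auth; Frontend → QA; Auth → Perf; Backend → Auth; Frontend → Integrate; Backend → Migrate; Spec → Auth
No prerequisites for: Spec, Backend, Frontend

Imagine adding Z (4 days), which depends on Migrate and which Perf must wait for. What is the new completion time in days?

27

Originally the schedule takes 27 days.
With Z inserted, Perf now waits for max(Auth, Migrate, Z).
New critical path: Frontend→Auth→Perf = 9+9+9 = 27 ⇒ 27 days.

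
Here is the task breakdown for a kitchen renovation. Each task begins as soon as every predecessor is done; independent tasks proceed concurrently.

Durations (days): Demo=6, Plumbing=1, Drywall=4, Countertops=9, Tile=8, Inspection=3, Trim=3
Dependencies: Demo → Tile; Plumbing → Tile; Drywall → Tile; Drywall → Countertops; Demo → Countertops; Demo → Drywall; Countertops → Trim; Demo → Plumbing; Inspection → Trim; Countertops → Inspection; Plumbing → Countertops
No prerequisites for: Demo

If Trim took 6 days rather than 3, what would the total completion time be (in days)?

28

As given, the longest chain is Demo→Drywall→Countertops→Inspection→Trim = 6+4+9+3+3 = 25, so the finish is 25 days.
Trim lies on that path, so at 6 days the path becomes 28 days.
The critical path is still Demo→Drywall→Countertops→Inspection→Trim; finish is now 28 days.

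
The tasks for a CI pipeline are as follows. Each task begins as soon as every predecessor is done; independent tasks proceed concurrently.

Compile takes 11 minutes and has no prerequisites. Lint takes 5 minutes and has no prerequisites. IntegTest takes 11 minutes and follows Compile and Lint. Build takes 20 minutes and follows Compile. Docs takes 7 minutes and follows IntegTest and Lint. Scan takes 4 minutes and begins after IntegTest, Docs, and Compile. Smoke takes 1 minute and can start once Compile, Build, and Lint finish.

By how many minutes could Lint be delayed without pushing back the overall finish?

6

The longest chain is Compile→IntegTest→Docs→Scan = 11+11+7+4 = 33; overall finish 33 minutes.
The longest chain containing Lint totals 27 minutes.
So Lint can slip 11 − 5 = 6 minutes.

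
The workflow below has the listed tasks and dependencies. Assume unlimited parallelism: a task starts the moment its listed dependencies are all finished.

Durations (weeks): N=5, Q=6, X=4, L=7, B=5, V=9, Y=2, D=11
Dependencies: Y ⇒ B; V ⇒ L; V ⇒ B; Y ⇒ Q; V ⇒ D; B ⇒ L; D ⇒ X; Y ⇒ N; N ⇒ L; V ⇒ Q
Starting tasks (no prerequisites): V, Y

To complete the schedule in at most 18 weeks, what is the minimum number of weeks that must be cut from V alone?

6

Current finish: 24 weeks; target: 18.
V is on every critical path, so each week cut from V cuts the finish by one (this holds down to a finish of 16).
Need 24 − 18 = 6 weeks off V → V becomes 3 weeks, finish becomes 18.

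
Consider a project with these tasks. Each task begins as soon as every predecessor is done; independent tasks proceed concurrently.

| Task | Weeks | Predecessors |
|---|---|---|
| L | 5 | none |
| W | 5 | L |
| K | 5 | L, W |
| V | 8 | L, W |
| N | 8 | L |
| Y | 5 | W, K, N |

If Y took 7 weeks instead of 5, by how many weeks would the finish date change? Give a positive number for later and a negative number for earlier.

Actual critical path: L→W→K→Y = 5+5+5+5 = 20 ⇒ 20 weeks.
Y is on the critical path; changing it to 7 makes that path 22 weeks.
No other chain overtakes it, so the finish is 22 weeks.
Change in finish: 22 − 20 = +2 weeks.

2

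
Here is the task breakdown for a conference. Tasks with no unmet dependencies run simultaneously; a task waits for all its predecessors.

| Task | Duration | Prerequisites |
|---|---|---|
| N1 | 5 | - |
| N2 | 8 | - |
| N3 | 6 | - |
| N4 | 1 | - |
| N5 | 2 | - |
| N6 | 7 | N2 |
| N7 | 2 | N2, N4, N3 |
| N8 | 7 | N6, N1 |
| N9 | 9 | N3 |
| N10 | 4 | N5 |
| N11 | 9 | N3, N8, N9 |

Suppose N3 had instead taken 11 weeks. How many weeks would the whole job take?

31

As given, the longest chain is N2→N6→N8→N11 = 8+7+7+9 = 31, so the finish is 31 weeks.
N3 has 7 weeks of float (longest path through it is 24).
No other chain overtakes it, so the finish is 31 weeks.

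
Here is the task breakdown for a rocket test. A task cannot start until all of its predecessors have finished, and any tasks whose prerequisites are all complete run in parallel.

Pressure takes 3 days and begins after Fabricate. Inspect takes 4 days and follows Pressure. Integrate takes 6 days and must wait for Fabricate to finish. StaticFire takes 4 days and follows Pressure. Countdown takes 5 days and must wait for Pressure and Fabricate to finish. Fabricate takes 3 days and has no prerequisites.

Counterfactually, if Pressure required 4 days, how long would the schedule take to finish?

Baseline: Fabricate→Pressure→Countdown = 3+3+5 = 11 → 11 days.
Since Pressure is critical, the +1 change carries straight to that chain (now 12 days).
That remains the longest chain; total 12 days.

12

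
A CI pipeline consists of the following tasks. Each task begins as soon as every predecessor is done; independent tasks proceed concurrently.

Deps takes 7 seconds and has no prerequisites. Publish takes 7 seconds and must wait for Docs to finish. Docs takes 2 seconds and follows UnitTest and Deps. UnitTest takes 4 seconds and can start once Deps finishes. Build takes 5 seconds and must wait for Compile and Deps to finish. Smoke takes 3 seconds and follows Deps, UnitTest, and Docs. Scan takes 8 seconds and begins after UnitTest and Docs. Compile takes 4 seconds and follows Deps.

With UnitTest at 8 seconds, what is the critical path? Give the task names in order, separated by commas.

As given, the longest chain is Deps→UnitTest→Docs→Scan = 7+4+2+8 = 21, so the finish is 21 seconds.
UnitTest lies on that path, so at 8 seconds the path becomes 25 seconds.
The critical path is still Deps→UnitTest→Docs→Scan; finish is now 25 seconds.

Deps, UnitTest, Docs, Scan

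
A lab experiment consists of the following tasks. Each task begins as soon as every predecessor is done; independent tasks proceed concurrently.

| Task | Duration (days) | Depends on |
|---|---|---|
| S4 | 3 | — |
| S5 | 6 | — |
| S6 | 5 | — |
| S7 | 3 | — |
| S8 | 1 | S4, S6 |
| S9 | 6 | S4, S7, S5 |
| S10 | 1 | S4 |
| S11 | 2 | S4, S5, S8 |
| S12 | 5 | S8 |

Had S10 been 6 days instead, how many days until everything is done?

12

As given, the longest chain is S5→S9 = 6+6 = 12, so the finish is 12 days.
The longest path through S10 is only 4 days, so S10 has float 8.
No other chain overtakes it, so the finish is 12 days.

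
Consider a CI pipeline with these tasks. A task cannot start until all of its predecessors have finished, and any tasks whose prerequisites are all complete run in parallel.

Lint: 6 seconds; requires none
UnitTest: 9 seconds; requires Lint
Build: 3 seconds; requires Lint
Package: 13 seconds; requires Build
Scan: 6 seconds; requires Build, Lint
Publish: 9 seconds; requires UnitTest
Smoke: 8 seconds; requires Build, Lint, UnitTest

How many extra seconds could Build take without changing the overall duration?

The longest chain is Lint→UnitTest→Publish = 6+9+9 = 24; overall finish 24 seconds.
Build finishes as early as 9 and must finish by 11.
Slack of Build = 8 − 6 = 2 seconds.

2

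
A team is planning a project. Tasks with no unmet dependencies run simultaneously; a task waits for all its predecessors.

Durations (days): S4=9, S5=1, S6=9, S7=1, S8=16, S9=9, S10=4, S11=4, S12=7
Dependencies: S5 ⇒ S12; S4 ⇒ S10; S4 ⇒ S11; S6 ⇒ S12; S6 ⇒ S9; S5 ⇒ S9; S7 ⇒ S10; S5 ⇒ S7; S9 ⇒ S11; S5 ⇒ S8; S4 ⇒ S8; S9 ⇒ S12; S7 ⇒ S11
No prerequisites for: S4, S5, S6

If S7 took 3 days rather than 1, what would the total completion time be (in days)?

25

Baseline: S4→S8 = 9+16 = 25 → 25 days.
The longest path through S7 is only 6 days, so S7 has float 19.
No other chain overtakes it, so the finish is 25 days.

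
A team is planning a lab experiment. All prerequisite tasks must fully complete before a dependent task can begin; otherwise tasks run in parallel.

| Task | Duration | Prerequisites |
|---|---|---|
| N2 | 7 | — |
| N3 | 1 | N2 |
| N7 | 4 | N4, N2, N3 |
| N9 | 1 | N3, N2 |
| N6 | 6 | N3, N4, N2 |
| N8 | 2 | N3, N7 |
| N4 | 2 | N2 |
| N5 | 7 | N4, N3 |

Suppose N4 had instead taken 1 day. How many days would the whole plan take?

Baseline: N2→N4→N5 = 7+2+7 = 16 → 16 days.
N4 lies on that path, so at 1 day the path becomes 15 days.
The binding chain switches to N2→N3→N5 = 7+1+7 = 15; finish 15 days.

15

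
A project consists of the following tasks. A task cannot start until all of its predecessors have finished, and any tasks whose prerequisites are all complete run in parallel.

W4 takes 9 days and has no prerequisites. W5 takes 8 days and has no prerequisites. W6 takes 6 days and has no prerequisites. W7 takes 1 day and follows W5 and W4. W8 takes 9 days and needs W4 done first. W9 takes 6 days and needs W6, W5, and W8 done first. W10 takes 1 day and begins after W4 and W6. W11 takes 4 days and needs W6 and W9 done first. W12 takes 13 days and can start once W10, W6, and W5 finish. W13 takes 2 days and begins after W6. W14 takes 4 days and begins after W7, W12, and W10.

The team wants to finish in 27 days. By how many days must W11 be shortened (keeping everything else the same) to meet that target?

Current finish: 28 days; target: 27.
W11 is on every critical path, so each day cut from W11 cuts the finish by one (this holds down to a finish of 27).
Need 28 − 27 = 1 day off W11 → W11 becomes 3 days, finish becomes 27.

1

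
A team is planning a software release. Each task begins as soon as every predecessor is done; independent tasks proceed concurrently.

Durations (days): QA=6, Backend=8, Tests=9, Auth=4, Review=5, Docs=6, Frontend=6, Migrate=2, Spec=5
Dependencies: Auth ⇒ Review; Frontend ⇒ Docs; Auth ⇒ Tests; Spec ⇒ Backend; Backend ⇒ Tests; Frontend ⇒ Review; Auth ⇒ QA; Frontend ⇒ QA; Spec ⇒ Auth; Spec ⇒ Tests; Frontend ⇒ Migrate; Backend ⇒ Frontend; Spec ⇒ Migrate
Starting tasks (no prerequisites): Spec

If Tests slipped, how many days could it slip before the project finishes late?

3

The longest chain is Spec→Backend→Frontend→Docs = 5+8+6+6 = 25; overall finish 25 days.
Tests finishes as early as 22 and must finish by 25.
Slack of Tests = 16 − 13 = 3 days.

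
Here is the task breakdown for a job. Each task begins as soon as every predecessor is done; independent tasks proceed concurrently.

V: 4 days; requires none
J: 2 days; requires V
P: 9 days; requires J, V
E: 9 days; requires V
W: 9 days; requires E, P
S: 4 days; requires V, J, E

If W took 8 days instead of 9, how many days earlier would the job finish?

Baseline: V→J→P→W = 4+2+9+9 = 24 → 24 days.
W is on the critical path; changing it to 8 makes that path 23 days.
The critical path is still V→J→P→W; finish is now 23 days.
Change in finish: 23 − 24 = -1 days.

1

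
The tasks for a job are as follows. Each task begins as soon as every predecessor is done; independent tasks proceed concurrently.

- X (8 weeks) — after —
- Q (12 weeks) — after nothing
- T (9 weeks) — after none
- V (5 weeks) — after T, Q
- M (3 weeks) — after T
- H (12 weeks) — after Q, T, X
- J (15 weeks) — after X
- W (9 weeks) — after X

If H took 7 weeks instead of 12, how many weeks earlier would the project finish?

1

Baseline: Q→H = 12+12 = 24 → 24 weeks.
H is on the critical path; changing it to 7 makes that path 19 weeks.
The binding chain switches to X→J = 8+15 = 23; finish 23 weeks.
Change in finish: 23 − 24 = -1 weeks.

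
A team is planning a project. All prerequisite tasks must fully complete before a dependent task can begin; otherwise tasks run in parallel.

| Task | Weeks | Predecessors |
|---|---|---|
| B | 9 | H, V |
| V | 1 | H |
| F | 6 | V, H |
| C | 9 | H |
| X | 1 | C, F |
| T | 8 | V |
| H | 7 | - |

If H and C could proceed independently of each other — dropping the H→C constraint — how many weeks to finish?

17

With the dependency in place, H→V→B = 7+1+9 = 17 sets the finish at 17 weeks.
Without H→C, C's earliest start moves from 7 to 0.
The longest chain is now H→V→B = 7+1+9 = 17, so the plan takes 17 weeks.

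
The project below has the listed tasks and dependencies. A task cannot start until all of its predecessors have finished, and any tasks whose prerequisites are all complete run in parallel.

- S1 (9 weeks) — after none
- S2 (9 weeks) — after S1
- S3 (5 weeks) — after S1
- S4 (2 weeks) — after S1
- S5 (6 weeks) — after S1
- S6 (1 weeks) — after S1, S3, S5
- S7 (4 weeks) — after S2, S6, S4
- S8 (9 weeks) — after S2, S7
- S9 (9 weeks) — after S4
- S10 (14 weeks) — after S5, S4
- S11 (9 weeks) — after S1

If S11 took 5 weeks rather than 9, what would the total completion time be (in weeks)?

31

Critical path before the change: S1→S2→S7→S8 = 9+9+4+9 = 31 giving 31 weeks.
S11 has 13 weeks of float (longest path through it is 18).
That remains the longest chain; total 31 weeks.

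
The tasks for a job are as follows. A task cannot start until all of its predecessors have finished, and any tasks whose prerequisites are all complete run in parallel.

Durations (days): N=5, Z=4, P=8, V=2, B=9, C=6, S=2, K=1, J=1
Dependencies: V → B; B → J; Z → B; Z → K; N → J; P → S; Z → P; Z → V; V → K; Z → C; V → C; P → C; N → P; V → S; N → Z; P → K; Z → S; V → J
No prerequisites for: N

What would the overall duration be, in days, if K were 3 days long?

Critical path before the change: N→Z→P→C = 5+4+8+6 = 23 giving 23 days.
The longest path through K is only 18 days, so K has float 5.
The critical path is still N→Z→P→C; finish is now 23 days.

23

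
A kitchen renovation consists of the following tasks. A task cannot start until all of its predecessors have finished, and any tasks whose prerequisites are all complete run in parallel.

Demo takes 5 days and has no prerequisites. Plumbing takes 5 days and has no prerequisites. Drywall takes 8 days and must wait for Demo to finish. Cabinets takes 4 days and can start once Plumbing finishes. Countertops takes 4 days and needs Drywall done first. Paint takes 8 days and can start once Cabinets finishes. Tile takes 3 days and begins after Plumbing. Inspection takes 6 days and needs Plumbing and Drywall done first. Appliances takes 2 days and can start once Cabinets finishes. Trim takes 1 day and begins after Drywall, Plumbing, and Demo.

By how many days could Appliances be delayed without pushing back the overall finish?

Critical path: Demo→Drywall→Inspection = 5+8+6 = 19, so the finish is 19 days.
The longest chain containing Appliances totals 11 days.
Float = 19 − 11 = 8.

8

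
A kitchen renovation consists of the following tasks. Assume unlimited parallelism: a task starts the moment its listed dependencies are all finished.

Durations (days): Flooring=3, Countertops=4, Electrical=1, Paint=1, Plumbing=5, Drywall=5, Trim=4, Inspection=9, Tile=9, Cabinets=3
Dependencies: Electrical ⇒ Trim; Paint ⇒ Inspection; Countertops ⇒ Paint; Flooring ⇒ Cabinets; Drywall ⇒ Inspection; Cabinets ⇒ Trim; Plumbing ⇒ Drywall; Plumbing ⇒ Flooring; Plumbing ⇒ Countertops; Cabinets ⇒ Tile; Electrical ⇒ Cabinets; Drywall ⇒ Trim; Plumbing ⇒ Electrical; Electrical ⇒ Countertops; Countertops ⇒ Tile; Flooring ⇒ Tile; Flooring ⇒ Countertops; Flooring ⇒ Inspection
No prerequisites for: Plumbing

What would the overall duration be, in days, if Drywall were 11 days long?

As given, the longest chain is Plumbing→Flooring→Countertops→Paint→Inspection = 5+3+4+1+9 = 22, so the finish is 22 days.
Drywall is off the critical path — its longest chain is 19 days, giving 3 of slack.
New critical path: Plumbing→Drywall→Inspection = 5+11+9 = 25 ⇒ 25 days.

25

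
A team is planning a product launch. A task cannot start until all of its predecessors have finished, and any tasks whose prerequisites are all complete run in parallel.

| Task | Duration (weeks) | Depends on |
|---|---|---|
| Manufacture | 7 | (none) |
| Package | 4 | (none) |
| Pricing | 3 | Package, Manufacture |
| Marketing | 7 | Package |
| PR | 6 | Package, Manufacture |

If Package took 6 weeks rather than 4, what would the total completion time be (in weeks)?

Baseline: Manufacture→PR = 7+6 = 13 → 13 weeks.
Package has 2 weeks of float (longest path through it is 11).
The critical path is still Manufacture→PR; finish is now 13 weeks.

13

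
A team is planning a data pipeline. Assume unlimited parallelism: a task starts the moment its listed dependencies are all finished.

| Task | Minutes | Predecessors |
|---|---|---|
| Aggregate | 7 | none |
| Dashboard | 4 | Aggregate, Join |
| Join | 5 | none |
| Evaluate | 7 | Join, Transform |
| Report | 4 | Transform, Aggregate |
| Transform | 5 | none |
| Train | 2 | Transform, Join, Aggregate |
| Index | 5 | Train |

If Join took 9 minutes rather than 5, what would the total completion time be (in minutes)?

The binding path is Aggregate→Train→Index = 7+2+5 = 14; finish at 14 minutes.
Join is off the critical path — its longest chain is 12 minutes, giving 2 of slack.
New critical path: Join→Train→Index = 9+2+5 = 16 ⇒ 16 minutes.

16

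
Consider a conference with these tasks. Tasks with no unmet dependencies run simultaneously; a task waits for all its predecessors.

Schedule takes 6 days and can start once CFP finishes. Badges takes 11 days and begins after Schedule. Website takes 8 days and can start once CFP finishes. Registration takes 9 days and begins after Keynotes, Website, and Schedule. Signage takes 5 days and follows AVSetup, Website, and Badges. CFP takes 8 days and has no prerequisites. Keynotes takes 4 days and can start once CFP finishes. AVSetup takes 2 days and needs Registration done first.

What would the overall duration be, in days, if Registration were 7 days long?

30

The binding path is CFP→Website→Registration→AVSetup→Signage = 8+8+9+2+5 = 32; finish at 32 days.
Since Registration is critical, the -2 change carries straight to that chain (now 30 days).
New critical path: CFP→Schedule→Badges→Signage = 8+6+11+5 = 30 ⇒ 30 days.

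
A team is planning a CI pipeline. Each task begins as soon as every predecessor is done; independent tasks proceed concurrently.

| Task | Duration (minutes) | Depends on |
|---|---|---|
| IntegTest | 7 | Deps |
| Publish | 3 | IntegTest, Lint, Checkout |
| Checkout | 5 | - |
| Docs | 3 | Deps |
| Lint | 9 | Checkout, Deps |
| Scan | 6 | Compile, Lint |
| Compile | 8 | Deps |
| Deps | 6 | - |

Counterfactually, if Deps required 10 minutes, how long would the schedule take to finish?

Actual critical path: Deps→Lint→Scan = 6+9+6 = 21 ⇒ 21 minutes.
Deps is on the critical path; changing it to 10 makes that path 25 minutes.
The critical path is still Deps→Lint→Scan; finish is now 25 minutes.

25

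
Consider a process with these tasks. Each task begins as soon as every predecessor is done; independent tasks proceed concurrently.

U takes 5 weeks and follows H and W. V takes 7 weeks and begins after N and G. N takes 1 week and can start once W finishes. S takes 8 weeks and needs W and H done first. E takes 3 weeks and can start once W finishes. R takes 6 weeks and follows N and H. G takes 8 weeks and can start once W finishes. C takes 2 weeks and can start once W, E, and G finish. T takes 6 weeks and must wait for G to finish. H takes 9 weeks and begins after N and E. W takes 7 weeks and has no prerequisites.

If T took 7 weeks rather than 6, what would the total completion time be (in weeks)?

27

The binding path is W→E→H→S = 7+3+9+8 = 27; finish at 27 weeks.
T is off the critical path — its longest chain is 21 weeks, giving 6 of slack.
The critical path is still W→E→H→S; finish is now 27 weeks.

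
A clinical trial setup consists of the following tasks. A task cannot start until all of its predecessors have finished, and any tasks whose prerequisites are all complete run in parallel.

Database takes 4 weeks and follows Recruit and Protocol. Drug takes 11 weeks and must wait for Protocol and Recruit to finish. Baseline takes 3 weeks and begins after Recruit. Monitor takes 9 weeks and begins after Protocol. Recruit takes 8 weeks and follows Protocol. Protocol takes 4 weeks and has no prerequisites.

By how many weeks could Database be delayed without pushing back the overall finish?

The longest chain is Protocol→Recruit→Drug = 4+8+11 = 23; overall finish 23 weeks.
Longest path through Database: 16 weeks (earliest finish 16, latest finish 23).
So Database can slip 23 − 16 = 7 weeks.

7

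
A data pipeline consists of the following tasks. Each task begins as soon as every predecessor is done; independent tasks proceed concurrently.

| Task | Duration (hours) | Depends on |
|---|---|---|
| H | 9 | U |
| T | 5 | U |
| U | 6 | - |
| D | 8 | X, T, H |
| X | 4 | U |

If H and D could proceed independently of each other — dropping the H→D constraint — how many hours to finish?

19

Before: longest chain U→H→D = 6+9+8 = 23, finish 23.
Without H→D, D's earliest start moves from 15 to 11.
The longest chain is now U→T→D = 6+5+8 = 19, so the schedule takes 19 hours.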